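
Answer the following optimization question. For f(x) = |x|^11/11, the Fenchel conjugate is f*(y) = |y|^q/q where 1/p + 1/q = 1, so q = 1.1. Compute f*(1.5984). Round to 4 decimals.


The conjugate exponent q satisfies 1/p + 1/q = 1.
p = 11, so q = 11/(11 - 1) = 1.1
|y|^q = 1.5984^1.1 = 1.6752
f*(1.5984) = 1.6752 / 1.1 = 1.5229


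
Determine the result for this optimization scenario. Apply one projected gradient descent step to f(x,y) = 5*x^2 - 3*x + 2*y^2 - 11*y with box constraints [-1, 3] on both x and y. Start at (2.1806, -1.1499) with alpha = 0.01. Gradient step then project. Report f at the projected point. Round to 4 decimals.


Step 1: Compute gradient at (2.1806, -1.1499).
grad_x = 2*5*2.1806 - 3 = 18.806
grad_y = 2*2*-1.1499 - 11 = -15.5996
Step 2: Gradient step.
x_raw = 2.1806 - 0.01*18.806 = 1.9925
y_raw = -1.1499 - 0.01*-15.5996 = -0.9939
Step 3: Project onto [-1, 3].
x_proj = clip(1.9925) = 1.9925
y_proj = clip(-0.9939) = -0.9939
Step 4: Evaluate f.
f(1.9925, -0.9939) = 26.7821


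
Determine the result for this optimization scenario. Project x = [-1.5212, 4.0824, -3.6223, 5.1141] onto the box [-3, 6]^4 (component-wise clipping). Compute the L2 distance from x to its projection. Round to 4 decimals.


Project each component onto [-3, 6].
clip(-1.5212) = -1.5212, clip(4.0824) = 4.0824, clip(-3.6223) = -3.0, clip(5.1141) = 5.1141
Projection = [-1.5212, 4.0824, -3.0, 5.1141]
Squared diffs: [0.0, 0.0, 0.3873, 0.0]
Distance = sqrt(0.3873) = 0.6223


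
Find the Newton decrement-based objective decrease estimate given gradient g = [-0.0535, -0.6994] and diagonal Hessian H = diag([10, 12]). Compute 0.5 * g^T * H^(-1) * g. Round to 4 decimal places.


Step 1: H is diagonal, so H^(-1) * g = [-0.0054, -0.0583].
Step 2: g^T H^(-1) g = sum_i g_i^2 / H_ii
  = (-0.0535)^2/10 + (-0.6994)^2/12
  = 0.0003 + 0.0408 = 0.041
Step 3: Objective decrease = 0.5 * g^T H^(-1) g = 0.0205


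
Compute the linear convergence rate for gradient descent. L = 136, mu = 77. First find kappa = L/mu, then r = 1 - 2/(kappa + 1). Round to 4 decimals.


Step 1: Compute the condition number.
kappa = L/mu = 136/77 = 1.7662
Step 2: Compute the convergence rate.
r = 1 - 2/(kappa + 1) = 1 - 2*mu/(L + mu) = (L - mu)/(L + mu) = 59/213 = 0.277


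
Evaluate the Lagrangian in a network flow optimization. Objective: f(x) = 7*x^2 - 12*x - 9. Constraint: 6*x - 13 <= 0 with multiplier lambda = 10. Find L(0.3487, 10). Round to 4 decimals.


Step 1: Evaluate f(x).
f(0.3487) = 7*0.3487^2 - 12*0.3487 - 9 = -12.3333
Step 2: Evaluate g(x).
g(0.3487) = 6*0.3487 - 13 = -10.9078
Step 3: Compute Lagrangian.
L = -12.3333 + 10*-10.9078 = -121.4113


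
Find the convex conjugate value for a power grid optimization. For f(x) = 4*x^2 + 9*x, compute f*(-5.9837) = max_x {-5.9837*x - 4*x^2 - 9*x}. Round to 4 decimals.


f*(y) = sup_x {y*x - a*x^2 - b*x} = sup_x {(y-b)*x - a*x^2}
FOC: (y - b) - 2a*x = 0 => x* = (y - b)/(2a)
x* = (-5.9837 - 9)/(2*4) = -1.873
f*(-5.9837) = (y-b)^2/(4a) = (-5.9837 - 9)^2/(4*4)
= 224.5113/16 = 14.032


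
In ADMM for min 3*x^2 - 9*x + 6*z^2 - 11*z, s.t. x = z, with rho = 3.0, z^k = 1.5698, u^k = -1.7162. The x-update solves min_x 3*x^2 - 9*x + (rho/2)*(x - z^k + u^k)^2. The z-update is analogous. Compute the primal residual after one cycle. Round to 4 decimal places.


ADMM iteration with rho = 3.0, z^k = 1.5698, u^k = -1.7162
Step 1: x-update.
Minimize 3*x^2 - 9*x + (3.0/2)*(x - 1.5698 - 1.7162)^2
FOC: (2*3 + 3.0)*x = 9 + 3.0*(1.5698 + 1.7162)
x^{k+1} = 2.0953
Step 2: z-update.
Minimize 6*z^2 - 11*z + (3.0/2)*(2.0953 - z - 1.7162)^2
FOC: (2*6 + 3.0)*z = 11 + 3.0*(2.0953 - 1.7162)
z^{k+1} = 0.8092
Step 3: u-update.
u^{k+1} = -1.7162 + 2.0953 - 0.8092 = -0.43
Step 4: Primal residual = |2.0953 - 0.8092| = 1.2862


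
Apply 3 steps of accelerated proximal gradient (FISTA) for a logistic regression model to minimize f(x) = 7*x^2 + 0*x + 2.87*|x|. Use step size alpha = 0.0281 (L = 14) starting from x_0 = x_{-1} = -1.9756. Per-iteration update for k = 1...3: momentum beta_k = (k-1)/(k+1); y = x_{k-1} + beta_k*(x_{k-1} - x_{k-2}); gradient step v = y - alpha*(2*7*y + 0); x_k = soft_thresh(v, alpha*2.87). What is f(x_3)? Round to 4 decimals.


FISTA on f(x) = 7*x^2 + 0*x + 2.87*|x|
L = 14, alpha = 0.0281
Iteration 1: beta = 0.0, y = -1.9756 + 0.0*(-1.9756 + 1.9756) = -1.9756
  grad(y) = -27.6584, v = y - alpha*grad = -1.1984
  prox(v) = soft_thresh(-1.1984, 0.0806) = -1.1178
Iteration 2: beta = 0.3333, y = -1.1178 + 0.3333*(-1.1178 + 1.9756) = -0.8318
  grad(y) = -11.6452, v = y - alpha*grad = -0.5046
  prox(v) = soft_thresh(-0.5046, 0.0806) = -0.4239
Iteration 3: beta = 0.5, y = -0.4239 + 0.5*(-0.4239 + 1.1178) = -0.077
  grad(y) = -1.0782, v = y - alpha*grad = -0.0467
  prox(v) = soft_thresh(-0.0467, 0.0806) = 0.0
f(x_3) = 7*0.0^2 + 0*0.0 + 2.87*|0.0| = 0.0


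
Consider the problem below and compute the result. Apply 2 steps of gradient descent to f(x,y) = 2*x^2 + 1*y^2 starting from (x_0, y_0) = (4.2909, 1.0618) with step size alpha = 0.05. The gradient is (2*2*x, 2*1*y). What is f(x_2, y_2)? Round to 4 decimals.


Gradient descent on f(x,y) = 2*x^2 + 1*y^2.
Starting point: (4.2909, 1.0618), alpha = 0.05
Step 1: grad_x = 2*2*4.2909 = 17.1636, grad_y = 2*1*1.0618 = 2.1236
  x_1 = 4.2909 - 0.05*17.1636 = 3.4327
  y_1 = 1.0618 - 0.05*2.1236 = 0.9556
Step 2: grad_x = 2*2*3.4327 = 13.7309, grad_y = 2*1*0.9556 = 1.9112
  x_2 = 3.4327 - 0.05*13.7309 = 2.7462
  y_2 = 0.9556 - 0.05*1.9112 = 0.8601
f(2.7462, 0.8601) = 2*2.7462^2 + 1*0.8601^2 = 15.8227


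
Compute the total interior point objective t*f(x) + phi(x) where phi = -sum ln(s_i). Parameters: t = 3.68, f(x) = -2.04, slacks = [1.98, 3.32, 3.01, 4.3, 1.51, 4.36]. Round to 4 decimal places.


Step 1: Compute log-barrier.
ln values: [0.6831, 1.2, 1.1019, 1.4586, 0.4121, 1.4725]
phi = -(0.6831 + 1.2 + 1.1019 + 1.4586 + 0.4121 + 1.4725) = -6.3282
Step 2: Compute augmented objective.
t*f(x) = 3.68*-2.04 = -7.5072
Total = -7.5072 - 6.3282 = -13.8354


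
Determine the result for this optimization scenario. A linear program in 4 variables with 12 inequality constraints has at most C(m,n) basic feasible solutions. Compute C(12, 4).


Each vertex corresponds to some choice of n active constraints out of m, so the number of vertices is at most C(m, n) = m! / (n!(m-n)!).
m = 12, n = 4
Numerator: 12 * 11 * 10 * 9
Denominator: 4! = 24
C(12, 4) = 495


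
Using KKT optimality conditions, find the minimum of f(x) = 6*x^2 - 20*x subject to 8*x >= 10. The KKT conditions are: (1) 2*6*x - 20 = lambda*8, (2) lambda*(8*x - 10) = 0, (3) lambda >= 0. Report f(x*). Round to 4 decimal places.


Step 1: Try lambda = 0 (constraint inactive).
Stationarity: 2*6*x - 20 = 0
x* = 20/(2*6) = 5/3 = 1.6667 (rounded; the exact value 5/3 is used below)
Check constraint: 8*1.6667 = 13.3336 >= 10 -- satisfied.
Step 2: Compute optimal value.
f(x*) = 6*(5/3)^2 - 20*(5/3) = -16.6667


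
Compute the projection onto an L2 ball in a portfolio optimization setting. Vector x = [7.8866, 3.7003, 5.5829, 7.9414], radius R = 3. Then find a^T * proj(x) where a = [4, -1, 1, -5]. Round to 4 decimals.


Step 1: Compute ||x|| (intermediates to 6 decimals).
||x|| = sqrt(7.8866^2 + 3.7003^2 + 5.5829^2 + 7.9414^2) = 13.043208
Step 2: Project.
Since ||x|| > R, scale = R/||x|| = 3/13.043208 = 0.230005, proj(x) = scale * x
proj(x) = [1.813957, 0.851088, 1.284095, 1.826562]
Step 3: Dot product.
a^T * proj(x) = 4*1.813957 - 1*0.851088 + 1*1.284095 - 5*1.826562 = -1.444


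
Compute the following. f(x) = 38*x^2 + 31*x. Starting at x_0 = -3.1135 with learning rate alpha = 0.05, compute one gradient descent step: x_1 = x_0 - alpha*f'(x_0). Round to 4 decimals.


We compute the gradient at x_0 and apply the update.
f'(x) = 76*x + 31
f'(-3.1135) = 76*-3.1135 + 31 = -205.626
x_1 = -3.1135 - 0.05*-205.626 = 7.1678


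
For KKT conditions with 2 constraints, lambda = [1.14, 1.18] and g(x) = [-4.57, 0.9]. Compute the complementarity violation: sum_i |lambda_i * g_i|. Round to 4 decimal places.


KKT complementary slackness check:
lambda_1 * g_1 = 1.14 * -4.57 = -5.2098
lambda_2 * g_2 = 1.18 * 0.9 = 1.062
Total violation = 5.2098 + 1.062 = 6.2718


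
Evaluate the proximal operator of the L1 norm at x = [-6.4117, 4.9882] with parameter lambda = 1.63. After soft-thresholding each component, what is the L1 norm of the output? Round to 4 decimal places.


Soft-thresholding with lambda = 1.63:
prox(-6.4117) = sign(-6.4117)*max(|-6.4117| - 1.63, 0) = -4.7817
prox(4.9882) = sign(4.9882)*max(|4.9882| - 1.63, 0) = 3.3582
prox(x) = [-4.7817, 3.3582]
||prox(x)||_1 = 4.7817 + 3.3582 = 8.1399


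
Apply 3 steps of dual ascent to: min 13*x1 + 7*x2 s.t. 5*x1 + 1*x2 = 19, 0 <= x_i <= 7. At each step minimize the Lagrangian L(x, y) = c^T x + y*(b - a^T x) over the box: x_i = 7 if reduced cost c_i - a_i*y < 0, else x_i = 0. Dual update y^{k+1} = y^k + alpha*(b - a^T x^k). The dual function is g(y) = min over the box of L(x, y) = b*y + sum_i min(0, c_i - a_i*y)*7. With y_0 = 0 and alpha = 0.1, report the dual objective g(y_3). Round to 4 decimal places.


Dual ascent for LP: min 13*x1 + 7*x2, 5*x1 + 1*x2 = 19, 0 <= x_i <= 7
Step 1: y^k = 0.0, reduced costs: (13.0, 7.0)
  x^k = (0.0, 0.0), subgradient = b - a^T x = 19.0
  y^{k+1} = 0.0 + 0.1*19.0 = 1.9
Step 2: y^k = 1.9, reduced costs: (3.5, 5.1)
  x^k = (0.0, 0.0), subgradient = b - a^T x = 19.0
  y^{k+1} = 1.9 + 0.1*19.0 = 3.8
Step 3: y^k = 3.8, reduced costs: (-6.0, 3.2)
  x^k = (7.0, 0.0), subgradient = b - a^T x = -16.0
  y^{k+1} = 3.8 + 0.1*-16.0 = 2.2
Dual objective at y_3 = 2.2: reduced costs (2.0, 4.8), box minimizer x = (0.0, 0.0)
g(y_3) = b*y + (c1 - a1*y)*x1 + (c2 - a2*y)*x2 = 19*2.2 + 2.0*0.0 + 4.8*0.0 = 41.8 + 0.0 + 0.0 = 41.8


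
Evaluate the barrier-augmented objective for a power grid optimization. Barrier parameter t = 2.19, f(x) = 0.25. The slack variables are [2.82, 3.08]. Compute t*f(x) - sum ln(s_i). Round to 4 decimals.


Step 1: Compute log-barrier.
ln values: [1.0367, 1.1249]
phi = -(1.0367 + 1.1249) = -2.1617
Step 2: Compute augmented objective.
t*f(x) = 2.19*0.25 = 0.5475
Total = 0.5475 - 2.1617 = -1.6142


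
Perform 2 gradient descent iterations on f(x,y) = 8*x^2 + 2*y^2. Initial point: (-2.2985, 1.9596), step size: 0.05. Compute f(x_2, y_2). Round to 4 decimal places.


Gradient descent on f(x,y) = 8*x^2 + 2*y^2.
Starting point: (-2.2985, 1.9596), alpha = 0.05
Step 1: grad_x = 2*8*-2.2985 = -36.776, grad_y = 2*2*1.9596 = 7.8384
  x_1 = -2.2985 - 0.05*-36.776 = -0.4597
  y_1 = 1.9596 - 0.05*7.8384 = 1.5677
Step 2: grad_x = 2*8*-0.4597 = -7.3552, grad_y = 2*2*1.5677 = 6.2707
  x_2 = -0.4597 - 0.05*-7.3552 = -0.0919
  y_2 = 1.5677 - 0.05*6.2707 = 1.2541
f(-0.0919, 1.2541) = 8*(-0.0919)^2 + 2*1.2541^2 = 3.2134


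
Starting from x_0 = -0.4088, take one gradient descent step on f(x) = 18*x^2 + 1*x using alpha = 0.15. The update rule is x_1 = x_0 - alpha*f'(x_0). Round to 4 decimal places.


We compute the gradient at x_0 and apply the update.
f'(x) = 36*x + 1
f'(-0.4088) = 36*-0.4088 + 1 = -13.7168
x_1 = -0.4088 - 0.15*-13.7168 = 1.6487


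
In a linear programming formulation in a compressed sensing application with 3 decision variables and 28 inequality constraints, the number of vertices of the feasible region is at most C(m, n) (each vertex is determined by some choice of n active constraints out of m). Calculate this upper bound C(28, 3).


Each vertex corresponds to some choice of n active constraints out of m, so the number of vertices is at most C(m, n) = m! / (n!(m-n)!).
m = 28, n = 3
Numerator: 28 * 27 * 26
Denominator: 3! = 6
C(28, 3) = 3276


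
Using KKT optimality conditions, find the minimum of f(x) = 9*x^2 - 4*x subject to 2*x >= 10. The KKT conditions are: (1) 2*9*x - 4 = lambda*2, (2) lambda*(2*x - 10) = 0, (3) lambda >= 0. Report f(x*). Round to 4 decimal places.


Step 1: Try lambda = 0 (constraint inactive).
x_unc = 4/(2*9) = 0.2222
Check: 2*0.2222 = 0.4444 < 10 -- violated!
Step 2: Constraint must be active: 2*x = 10
x* = 10/2 = 5.0
lambda = (2*9*5.0 - 4)/2 = 43.0
Step 3: Compute optimal value.
f(x*) = 9*5.0^2 - 4*5.0 = 205.0


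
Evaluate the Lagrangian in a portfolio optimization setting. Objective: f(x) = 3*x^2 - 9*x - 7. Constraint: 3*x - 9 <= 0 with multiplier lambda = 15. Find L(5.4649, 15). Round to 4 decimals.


Step 1: Evaluate f(x).
f(5.4649) = 3*5.4649^2 - 9*5.4649 - 7 = 33.4113
Step 2: Evaluate g(x).
g(5.4649) = 3*5.4649 - 9 = 7.3947
Step 3: Compute Lagrangian.
L = 33.4113 + 15*7.3947 = 144.3318


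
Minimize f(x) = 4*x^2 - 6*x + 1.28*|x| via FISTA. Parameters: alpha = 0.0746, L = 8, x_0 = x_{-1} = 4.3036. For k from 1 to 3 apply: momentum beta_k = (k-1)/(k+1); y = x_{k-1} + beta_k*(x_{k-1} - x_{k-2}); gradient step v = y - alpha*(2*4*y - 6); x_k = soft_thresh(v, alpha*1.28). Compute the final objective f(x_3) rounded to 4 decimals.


FISTA on f(x) = 4*x^2 - 6*x + 1.28*|x|
L = 8, alpha = 0.0746
Iteration 1: beta = 0.0, y = 4.3036 + 0.0*(4.3036 - 4.3036) = 4.3036
  grad(y) = 28.4288, v = y - alpha*grad = 2.1828
  prox(v) = soft_thresh(2.1828, 0.0955) = 2.0873
Iteration 2: beta = 0.3333, y = 2.0873 + 0.3333*(2.0873 - 4.3036) = 1.3486
  grad(y) = 4.7885, v = y - alpha*grad = 0.9913
  prox(v) = soft_thresh(0.9913, 0.0955) = 0.8959
Iteration 3: beta = 0.5, y = 0.8959 + 0.5*(0.8959 - 2.0873) = 0.3001
  grad(y) = -3.5991, v = y - alpha*grad = 0.5686
  prox(v) = soft_thresh(0.5686, 0.0955) = 0.4731
f(x_3) = 4*0.4731^2 - 6*0.4731 + 1.28*|0.4731| = -1.3378


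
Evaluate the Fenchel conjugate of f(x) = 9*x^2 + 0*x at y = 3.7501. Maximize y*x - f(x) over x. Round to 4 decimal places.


f*(y) = sup_x {y*x - a*x^2 - b*x} = sup_x {(y-b)*x - a*x^2}
FOC: (y - b) - 2a*x = 0 => x* = (y - b)/(2a)
x* = (3.7501 - 0)/(2*9) = 0.2083
f*(3.7501) = (y-b)^2/(4a) = (3.7501 - 0)^2/(4*9)
= 14.0633/36 = 0.3906


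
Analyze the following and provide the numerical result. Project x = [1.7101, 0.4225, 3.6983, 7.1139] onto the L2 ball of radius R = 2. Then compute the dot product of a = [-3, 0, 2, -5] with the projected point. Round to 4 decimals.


Step 1: Compute ||x|| (intermediates to 6 decimals).
||x|| = sqrt(1.7101^2 + 0.4225^2 + 3.6983^2 + 7.1139^2) = 8.209016
Step 2: Project.
Since ||x|| > R, scale = R/||x|| = 2/8.209016 = 0.243635, proj(x) = scale * x
proj(x) = [0.41664, 0.102936, 0.901035, 1.733195]
Step 3: Dot product.
a^T * proj(x) = -3*0.41664 + 0*0.102936 + 2*0.901035 - 5*1.733195 = -8.1138


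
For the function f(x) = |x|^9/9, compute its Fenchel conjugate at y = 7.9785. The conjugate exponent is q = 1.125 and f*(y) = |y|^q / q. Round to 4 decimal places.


The conjugate exponent q satisfies 1/p + 1/q = 1.
p = 9, so q = 9/(9 - 1) = 1.125
|y|^q = 7.9785^1.125 = 10.3434
f*(7.9785) = 10.3434 / 1.125 = 9.1941


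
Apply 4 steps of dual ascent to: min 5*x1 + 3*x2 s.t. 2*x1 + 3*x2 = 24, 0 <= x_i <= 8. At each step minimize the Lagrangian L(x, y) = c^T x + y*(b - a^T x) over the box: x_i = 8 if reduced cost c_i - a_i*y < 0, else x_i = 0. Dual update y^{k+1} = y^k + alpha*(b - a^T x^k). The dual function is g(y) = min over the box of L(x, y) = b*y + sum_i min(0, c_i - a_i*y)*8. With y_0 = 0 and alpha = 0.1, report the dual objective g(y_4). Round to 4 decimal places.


Dual ascent for LP: min 5*x1 + 3*x2, 2*x1 + 3*x2 = 24, 0 <= x_i <= 8
Step 1: y^k = 0.0, reduced costs: (5.0, 3.0)
  x^k = (0.0, 0.0), subgradient = b - a^T x = 24.0
  y^{k+1} = 0.0 + 0.1*24.0 = 2.4
Step 2: y^k = 2.4, reduced costs: (0.2, -4.2)
  x^k = (0.0, 8.0), subgradient = b - a^T x = 0.0
  y^{k+1} = 2.4 + 0.1*0.0 = 2.4
Step 3: y^k = 2.4, reduced costs: (0.2, -4.2)
  x^k = (0.0, 8.0), subgradient = b - a^T x = 0.0
  y^{k+1} = 2.4 + 0.1*0.0 = 2.4
Step 4: y^k = 2.4, reduced costs: (0.2, -4.2)
  x^k = (0.0, 8.0), subgradient = b - a^T x = 0.0
  y^{k+1} = 2.4 + 0.1*0.0 = 2.4
Dual objective at y_4 = 2.4: reduced costs (0.2, -4.2), box minimizer x = (0.0, 8.0)
g(y_4) = b*y + (c1 - a1*y)*x1 + (c2 - a2*y)*x2 = 24*2.4 + 0.2*0.0 + (-4.2)*8.0 = 57.6 + 0.0 - 33.6 = 24.0


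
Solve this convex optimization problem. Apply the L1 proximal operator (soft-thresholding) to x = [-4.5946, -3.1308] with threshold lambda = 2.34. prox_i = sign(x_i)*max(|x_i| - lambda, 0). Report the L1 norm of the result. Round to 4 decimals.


Soft-thresholding with lambda = 2.34:
prox(-4.5946) = sign(-4.5946)*max(|-4.5946| - 2.34, 0) = -2.2546
prox(-3.1308) = sign(-3.1308)*max(|-3.1308| - 2.34, 0) = -0.7908
prox(x) = [-2.2546, -0.7908]
||prox(x)||_1 = 2.2546 + 0.7908 = 3.0454


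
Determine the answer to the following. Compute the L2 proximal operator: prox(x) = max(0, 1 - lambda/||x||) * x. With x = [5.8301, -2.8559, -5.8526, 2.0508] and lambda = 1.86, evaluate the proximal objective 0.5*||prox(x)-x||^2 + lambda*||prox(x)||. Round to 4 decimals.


Step 1: Compute ||x||.
||x|| = 8.978
Step 2: Compute scaling factor.
scale = max(0, 1 - 1.86/8.978) = 0.7928
Step 3: prox(x) = [4.6223, -2.2642, -4.6401, 1.6259]
||prox(x)|| = 7.118
Step 4: Proximal objective.
0.5*||prox-x||^2 = 1.7298
lambda*||prox|| = 13.2395
Total = 14.9693


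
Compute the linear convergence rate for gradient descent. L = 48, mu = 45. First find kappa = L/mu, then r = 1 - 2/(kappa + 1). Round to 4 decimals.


Step 1: Compute the condition number.
kappa = L/mu = 48/45 = 1.0667
Step 2: Compute the convergence rate.
r = 1 - 2/(kappa + 1) = 1 - 2*mu/(L + mu) = (L - mu)/(L + mu) = 3/93 = 0.0323


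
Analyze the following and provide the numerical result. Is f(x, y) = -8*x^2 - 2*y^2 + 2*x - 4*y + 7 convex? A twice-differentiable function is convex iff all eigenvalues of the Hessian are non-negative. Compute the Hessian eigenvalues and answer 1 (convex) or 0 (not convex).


The Hessian of f(x,y) = -8*x^2 - 2*y^2 + 2*x - 4*y + 7 is:
H = [[-16, 0], [0, -4]]
Trace = -16 - 4 = -20
Determinant = -16*-4 - (0)^2 = 64
Discriminant = (-20)^2 - 4*64 = 144.0
Eigenvalues: lambda_1 = -16.0, lambda_2 = -4.0
The function is not convex.

0


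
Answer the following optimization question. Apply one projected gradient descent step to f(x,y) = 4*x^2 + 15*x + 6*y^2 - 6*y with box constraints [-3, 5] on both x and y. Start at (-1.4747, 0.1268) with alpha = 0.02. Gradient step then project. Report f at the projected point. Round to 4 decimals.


Step 1: Compute gradient at (-1.4747, 0.1268).
grad_x = 2*4*-1.4747 + 15 = 3.2024
grad_y = 2*6*0.1268 - 6 = -4.4784
Step 2: Gradient step.
x_raw = -1.4747 - 0.02*3.2024 = -1.5387
y_raw = 0.1268 - 0.02*-4.4784 = 0.2164
Step 3: Project onto [-3, 5].
x_proj = clip(-1.5387) = -1.5387
y_proj = clip(0.2164) = 0.2164
Step 4: Evaluate f.
f(-1.5387, 0.2164) = -14.6276


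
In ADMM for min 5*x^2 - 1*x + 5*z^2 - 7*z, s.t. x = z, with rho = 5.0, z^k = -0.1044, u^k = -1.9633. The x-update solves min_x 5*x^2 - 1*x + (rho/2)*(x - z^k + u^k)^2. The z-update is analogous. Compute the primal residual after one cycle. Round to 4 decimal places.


ADMM iteration with rho = 5.0, z^k = -0.1044, u^k = -1.9633
Step 1: x-update.
Minimize 5*x^2 - 1*x + (5.0/2)*(x + 0.1044 - 1.9633)^2
FOC: (2*5 + 5.0)*x = 1 + 5.0*(-0.1044 + 1.9633)
x^{k+1} = 0.6863
Step 2: z-update.
Minimize 5*z^2 - 7*z + (5.0/2)*(0.6863 - z - 1.9633)^2
FOC: (2*5 + 5.0)*z = 7 + 5.0*(0.6863 - 1.9633)
z^{k+1} = 0.041
Step 3: u-update.
u^{k+1} = -1.9633 + 0.6863 - 0.041 = -1.318
Step 4: Primal residual = |0.6863 - 0.041| = 0.6453


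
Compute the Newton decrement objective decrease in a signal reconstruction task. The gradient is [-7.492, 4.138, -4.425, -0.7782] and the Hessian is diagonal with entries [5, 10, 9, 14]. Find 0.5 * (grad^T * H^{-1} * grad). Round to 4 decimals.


Step 1: H is diagonal, so H^(-1) * g = [-1.4984, 0.4138, -0.4917, -0.0556].
Step 2: g^T H^(-1) g = sum_i g_i^2 / H_ii
  = (-7.492)^2/5 + (4.138)^2/10 + (-4.425)^2/9 + (-0.7782)^2/14
  = 11.226 + 1.7123 + 2.1756 + 0.0433 = 15.1572
Step 3: Objective decrease = 0.5 * g^T H^(-1) g = 7.5786


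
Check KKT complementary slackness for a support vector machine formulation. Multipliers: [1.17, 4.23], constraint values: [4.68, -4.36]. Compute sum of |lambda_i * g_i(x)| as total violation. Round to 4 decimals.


KKT complementary slackness check:
lambda_1 * g_1 = 1.17 * 4.68 = 5.4756
lambda_2 * g_2 = 4.23 * -4.36 = -18.4428
Total violation = 5.4756 + 18.4428 = 23.9184


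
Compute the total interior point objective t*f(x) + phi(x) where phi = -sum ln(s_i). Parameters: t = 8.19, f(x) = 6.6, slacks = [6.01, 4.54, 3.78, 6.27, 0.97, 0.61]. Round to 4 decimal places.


Step 1: Compute log-barrier.
ln values: [1.7934, 1.5129, 1.3297, 1.8358, -0.0305, -0.4943]
phi = -(1.7934 + 1.5129 + 1.3297 + 1.8358 - 0.0305 - 0.4943) = -5.9471
Step 2: Compute augmented objective.
t*f(x) = 8.19*6.6 = 54.054
Total = 54.054 - 5.9471 = 48.1069


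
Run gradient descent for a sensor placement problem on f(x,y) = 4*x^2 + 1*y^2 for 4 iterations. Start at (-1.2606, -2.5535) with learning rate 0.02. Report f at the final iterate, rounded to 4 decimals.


Gradient descent on f(x,y) = 4*x^2 + 1*y^2.
Starting point: (-1.2606, -2.5535), alpha = 0.02
Step 1: grad_x = 2*4*-1.2606 = -10.0848, grad_y = 2*1*-2.5535 = -5.107
  x_1 = -1.2606 - 0.02*-10.0848 = -1.0589
  y_1 = -2.5535 - 0.02*-5.107 = -2.4514
Step 2: grad_x = 2*4*-1.0589 = -8.4712, grad_y = 2*1*-2.4514 = -4.9027
  x_2 = -1.0589 - 0.02*-8.4712 = -0.8895
  y_2 = -2.4514 - 0.02*-4.9027 = -2.3533
Step 3: grad_x = 2*4*-0.8895 = -7.1158, grad_y = 2*1*-2.3533 = -4.7066
  x_3 = -0.8895 - 0.02*-7.1158 = -0.7472
  y_3 = -2.3533 - 0.02*-4.7066 = -2.2592
Step 4: grad_x = 2*4*-0.7472 = -5.9773, grad_y = 2*1*-2.2592 = -4.5183
  x_4 = -0.7472 - 0.02*-5.9773 = -0.6276
  y_4 = -2.2592 - 0.02*-4.5183 = -2.1688
f(-0.6276, -2.1688) = 4*(-0.6276)^2 + 1*(-2.1688)^2 = 6.2793


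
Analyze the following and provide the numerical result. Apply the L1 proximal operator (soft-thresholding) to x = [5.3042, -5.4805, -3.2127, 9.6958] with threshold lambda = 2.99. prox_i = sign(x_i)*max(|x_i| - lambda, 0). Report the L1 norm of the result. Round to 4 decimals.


Soft-thresholding with lambda = 2.99:
prox(5.3042) = sign(5.3042)*max(|5.3042| - 2.99, 0) = 2.3142
prox(-5.4805) = sign(-5.4805)*max(|-5.4805| - 2.99, 0) = -2.4905
prox(-3.2127) = sign(-3.2127)*max(|-3.2127| - 2.99, 0) = -0.2227
prox(9.6958) = sign(9.6958)*max(|9.6958| - 2.99, 0) = 6.7058
prox(x) = [2.3142, -2.4905, -0.2227, 6.7058]
||prox(x)||_1 = 2.3142 + 2.4905 + 0.2227 + 6.7058 = 11.7332


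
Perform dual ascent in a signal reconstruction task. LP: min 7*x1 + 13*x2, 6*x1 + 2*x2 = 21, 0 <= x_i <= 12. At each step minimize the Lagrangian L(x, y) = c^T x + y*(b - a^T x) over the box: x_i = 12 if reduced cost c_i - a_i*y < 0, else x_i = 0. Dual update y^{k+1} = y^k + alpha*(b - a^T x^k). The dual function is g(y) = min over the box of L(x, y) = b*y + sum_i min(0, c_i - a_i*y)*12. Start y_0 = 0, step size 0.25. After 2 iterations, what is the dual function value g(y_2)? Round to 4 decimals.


Dual ascent for LP: min 7*x1 + 13*x2, 6*x1 + 2*x2 = 21, 0 <= x_i <= 12
Step 1: y^k = 0.0, reduced costs: (7.0, 13.0)
  x^k = (0.0, 0.0), subgradient = b - a^T x = 21.0
  y^{k+1} = 0.0 + 0.25*21.0 = 5.25
Step 2: y^k = 5.25, reduced costs: (-24.5, 2.5)
  x^k = (12.0, 0.0), subgradient = b - a^T x = -51.0
  y^{k+1} = 5.25 + 0.25*-51.0 = -7.5
Dual objective at y_2 = -7.5: reduced costs (52.0, 28.0), box minimizer x = (0.0, 0.0)
g(y_2) = b*y + (c1 - a1*y)*x1 + (c2 - a2*y)*x2 = 21*(-7.5) + 52.0*0.0 + 28.0*0.0 = -157.5 + 0.0 + 0.0 = -157.5


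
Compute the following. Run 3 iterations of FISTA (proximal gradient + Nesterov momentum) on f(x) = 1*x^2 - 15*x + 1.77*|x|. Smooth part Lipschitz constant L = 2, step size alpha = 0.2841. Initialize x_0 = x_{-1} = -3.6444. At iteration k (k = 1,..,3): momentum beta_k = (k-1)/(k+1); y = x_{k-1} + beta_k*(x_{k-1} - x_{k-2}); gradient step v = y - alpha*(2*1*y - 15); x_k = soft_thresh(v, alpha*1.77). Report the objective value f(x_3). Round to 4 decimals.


FISTA on f(x) = 1*x^2 - 15*x + 1.77*|x|
L = 2, alpha = 0.2841
Iteration 1: beta = 0.0, y = -3.6444 + 0.0*(-3.6444 + 3.6444) = -3.6444
  grad(y) = -22.2888, v = y - alpha*grad = 2.6878
  prox(v) = soft_thresh(2.6878, 0.5029) = 2.185
Iteration 2: beta = 0.3333, y = 2.185 + 0.3333*(2.185 + 3.6444) = 4.1281
  grad(y) = -6.7438, v = y - alpha*grad = 6.044
  prox(v) = soft_thresh(6.044, 0.5029) = 5.5412
Iteration 3: beta = 0.5, y = 5.5412 + 0.5*(5.5412 - 2.185) = 7.2193
  grad(y) = -0.5615, v = y - alpha*grad = 7.3788
  prox(v) = soft_thresh(7.3788, 0.5029) = 6.8759
f(x_3) = 1*6.8759^2 - 15*6.8759 + 1.77*|6.8759| = -43.6901


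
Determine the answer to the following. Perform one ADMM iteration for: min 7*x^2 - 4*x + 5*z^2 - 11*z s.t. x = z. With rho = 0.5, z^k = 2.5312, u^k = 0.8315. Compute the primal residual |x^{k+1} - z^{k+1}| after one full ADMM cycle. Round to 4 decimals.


ADMM iteration with rho = 0.5, z^k = 2.5312, u^k = 0.8315
Step 1: x-update.
Minimize 7*x^2 - 4*x + (0.5/2)*(x - 2.5312 + 0.8315)^2
FOC: (2*7 + 0.5)*x = 4 + 0.5*(2.5312 - 0.8315)
x^{k+1} = 0.3345
Step 2: z-update.
Minimize 5*z^2 - 11*z + (0.5/2)*(0.3345 - z + 0.8315)^2
FOC: (2*5 + 0.5)*z = 11 + 0.5*(0.3345 + 0.8315)
z^{k+1} = 1.1031
Step 3: u-update.
u^{k+1} = 0.8315 + 0.3345 - 1.1031 = 0.0628
Step 4: Primal residual = |0.3345 - 1.1031| = 0.7687


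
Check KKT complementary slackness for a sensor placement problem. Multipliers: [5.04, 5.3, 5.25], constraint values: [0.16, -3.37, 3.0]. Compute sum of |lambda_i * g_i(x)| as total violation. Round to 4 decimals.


KKT complementary slackness check:
lambda_1 * g_1 = 5.04 * 0.16 = 0.8064
lambda_2 * g_2 = 5.3 * -3.37 = -17.861
lambda_3 * g_3 = 5.25 * 3.0 = 15.75
Total violation = 0.8064 + 17.861 + 15.75 = 34.4174


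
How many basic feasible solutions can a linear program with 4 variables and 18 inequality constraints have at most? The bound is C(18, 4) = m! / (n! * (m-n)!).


Each vertex corresponds to some choice of n active constraints out of m, so the number of vertices is at most C(m, n) = m! / (n!(m-n)!).
m = 18, n = 4
Numerator: 18 * 17 * 16 * 15
Denominator: 4! = 24
C(18, 4) = 3060


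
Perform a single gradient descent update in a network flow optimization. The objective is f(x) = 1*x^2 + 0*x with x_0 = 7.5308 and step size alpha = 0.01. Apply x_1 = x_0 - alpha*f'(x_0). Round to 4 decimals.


We compute the gradient at x_0 and apply the update.
f'(x) = 2*x + 0
f'(7.5308) = 2*7.5308 + 0 = 15.0616
x_1 = 7.5308 - 0.01*15.0616 = 7.3802


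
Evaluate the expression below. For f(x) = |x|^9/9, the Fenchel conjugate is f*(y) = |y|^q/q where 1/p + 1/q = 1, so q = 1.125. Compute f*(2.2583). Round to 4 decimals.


The conjugate exponent q satisfies 1/p + 1/q = 1.
p = 9, so q = 9/(9 - 1) = 1.125
|y|^q = 2.2583^1.125 = 2.5004
f*(2.2583) = 2.5004 / 1.125 = 2.2226


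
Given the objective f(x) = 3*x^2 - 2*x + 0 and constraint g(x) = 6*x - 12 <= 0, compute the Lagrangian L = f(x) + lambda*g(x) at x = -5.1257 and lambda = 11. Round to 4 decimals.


Step 1: Evaluate f(x).
f(-5.1257) = 3*(-5.1257)^2 - 2*(-5.1257) + 0 = 89.0698
Step 2: Evaluate g(x).
g(-5.1257) = 6*-5.1257 - 12 = -42.7542
Step 3: Compute Lagrangian.
L = 89.0698 + 11*-42.7542 = -381.2264


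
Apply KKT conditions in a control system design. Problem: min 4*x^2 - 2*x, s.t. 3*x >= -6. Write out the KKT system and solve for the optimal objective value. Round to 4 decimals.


Step 1: Try lambda = 0 (constraint inactive).
Stationarity: 2*4*x - 2 = 0
x* = 2/(2*4) = 0.25
Check constraint: 3*0.25 = 0.75 >= -6 -- satisfied.
Step 2: Compute optimal value.
f(x*) = 4*0.25^2 - 2*0.25 = -0.25


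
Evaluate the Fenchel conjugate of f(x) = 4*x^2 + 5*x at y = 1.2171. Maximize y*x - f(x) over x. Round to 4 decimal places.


f*(y) = sup_x {y*x - a*x^2 - b*x} = sup_x {(y-b)*x - a*x^2}
FOC: (y - b) - 2a*x = 0 => x* = (y - b)/(2a)
x* = (1.2171 - 5)/(2*4) = -0.4729
f*(1.2171) = (y-b)^2/(4a) = (1.2171 - 5)^2/(4*4)
= 14.3103/16 = 0.8944


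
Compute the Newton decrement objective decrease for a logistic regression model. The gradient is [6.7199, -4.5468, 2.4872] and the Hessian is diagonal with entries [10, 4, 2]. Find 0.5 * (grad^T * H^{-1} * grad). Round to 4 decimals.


Step 1: H is diagonal, so H^(-1) * g = [0.672, -1.1367, 1.2436].
Step 2: g^T H^(-1) g = sum_i g_i^2 / H_ii
  = (6.7199)^2/10 + (-4.5468)^2/4 + (2.4872)^2/2
  = 4.5157 + 5.1683 + 3.0931 = 12.7771
Step 3: Objective decrease = 0.5 * g^T H^(-1) g = 6.3886


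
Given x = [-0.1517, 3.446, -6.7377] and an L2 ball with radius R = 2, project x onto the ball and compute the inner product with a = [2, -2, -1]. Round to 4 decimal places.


Step 1: Compute ||x|| (intermediates to 6 decimals).
||x|| = sqrt((-0.1517)^2 + 3.446^2 + (-6.7377)^2) = 7.569315
Step 2: Project.
Since ||x|| > R, scale = R/||x|| = 2/7.569315 = 0.264225, proj(x) = scale * x
proj(x) = [-0.040083, 0.910519, -1.780269]
Step 3: Dot product.
a^T * proj(x) = 2*(-0.040083) - 2*0.910519 - 1*(-1.780269) = -0.1209


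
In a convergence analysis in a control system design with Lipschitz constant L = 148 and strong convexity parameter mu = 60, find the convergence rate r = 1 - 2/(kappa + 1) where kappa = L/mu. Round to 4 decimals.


Step 1: Compute the condition number.
kappa = L/mu = 148/60 = 2.4667
Step 2: Compute the convergence rate.
r = 1 - 2/(kappa + 1) = 1 - 2*mu/(L + mu) = (L - mu)/(L + mu) = 88/208 = 0.4231


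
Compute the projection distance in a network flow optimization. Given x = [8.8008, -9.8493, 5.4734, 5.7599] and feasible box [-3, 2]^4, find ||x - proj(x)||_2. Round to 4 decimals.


Project each component onto [-3, 2].
clip(8.8008) = 2.0, clip(-9.8493) = -3.0, clip(5.4734) = 2.0, clip(5.7599) = 2.0
Projection = [2.0, -3.0, 2.0, 2.0]
Squared diffs: [46.2509, 46.9129, 12.0645, 14.1368]
Distance = sqrt(119.3651) = 10.9254


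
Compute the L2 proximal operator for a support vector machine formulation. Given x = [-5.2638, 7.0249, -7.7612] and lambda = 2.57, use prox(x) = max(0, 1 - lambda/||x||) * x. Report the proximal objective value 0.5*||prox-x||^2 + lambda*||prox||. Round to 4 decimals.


Step 1: Compute ||x||.
||x|| = 11.7172
Step 2: Compute scaling factor.
scale = max(0, 1 - 2.57/11.7172) = 0.7807
Step 3: prox(x) = [-4.1093, 5.4841, -6.0589]
||prox(x)|| = 9.1472
Step 4: Proximal objective.
0.5*||prox-x||^2 = 3.3025
lambda*||prox|| = 23.5083
Total = 26.8108


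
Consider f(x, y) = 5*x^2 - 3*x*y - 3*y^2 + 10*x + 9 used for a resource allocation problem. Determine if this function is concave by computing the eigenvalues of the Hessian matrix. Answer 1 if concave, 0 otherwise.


The Hessian of f(x,y) = 5*x^2 - 3*x*y - 3*y^2 + 10*x + 9 is:
H = [[10, -3], [-3, -6]]
Trace = 10 - 6 = 4
Determinant = 10*-6 - (-3)^2 = -69
Discriminant = (4)^2 - 4*-69 = 292.0
Eigenvalues: lambda_1 = -6.544, lambda_2 = 10.544
The function is not concave.

0


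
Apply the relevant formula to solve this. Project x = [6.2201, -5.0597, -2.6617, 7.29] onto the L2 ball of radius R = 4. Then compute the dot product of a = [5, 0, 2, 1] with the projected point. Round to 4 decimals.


Step 1: Compute ||x|| (intermediates to 6 decimals).
||x|| = sqrt(6.2201^2 + (-5.0597)^2 + (-2.6617)^2 + 7.29^2) = 11.158806
Step 2: Project.
Since ||x|| > R, scale = R/||x|| = 4/11.158806 = 0.358461, proj(x) = scale * x
proj(x) = [2.229663, -1.813705, -0.954116, 2.613181]
Step 3: Dot product.
a^T * proj(x) = 5*2.229663 + 0*(-1.813705) + 2*(-0.954116) + 1*2.613181 = 11.8533


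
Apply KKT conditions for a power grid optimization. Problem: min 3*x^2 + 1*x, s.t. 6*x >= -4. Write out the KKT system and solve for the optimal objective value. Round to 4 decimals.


Step 1: Try lambda = 0 (constraint inactive).
Stationarity: 2*3*x + 1 = 0
x* = -1/(2*3) = -1/6 = -0.1667 (rounded; the exact value -1/6 is used below)
Check constraint: 6*-0.1667 = -1.0002 >= -4 -- satisfied.
Step 2: Compute optimal value.
f(x*) = 3*(-1/6)^2 + 1*(-1/6) = -0.0833


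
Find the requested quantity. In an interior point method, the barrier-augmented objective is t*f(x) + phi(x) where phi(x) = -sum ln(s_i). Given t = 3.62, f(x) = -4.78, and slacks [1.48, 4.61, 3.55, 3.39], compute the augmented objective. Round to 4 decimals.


Step 1: Compute log-barrier.
ln values: [0.392, 1.5282, 1.2669, 1.2208]
phi = -(0.392 + 1.5282 + 1.2669 + 1.2208) = -4.408
Step 2: Compute augmented objective.
t*f(x) = 3.62*-4.78 = -17.3036
Total = -17.3036 - 4.408 = -21.7116


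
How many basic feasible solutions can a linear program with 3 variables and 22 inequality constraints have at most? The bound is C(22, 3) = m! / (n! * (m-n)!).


Each vertex corresponds to some choice of n active constraints out of m, so the number of vertices is at most C(m, n) = m! / (n!(m-n)!).
m = 22, n = 3
Numerator: 22 * 21 * 20
Denominator: 3! = 6
C(22, 3) = 1540


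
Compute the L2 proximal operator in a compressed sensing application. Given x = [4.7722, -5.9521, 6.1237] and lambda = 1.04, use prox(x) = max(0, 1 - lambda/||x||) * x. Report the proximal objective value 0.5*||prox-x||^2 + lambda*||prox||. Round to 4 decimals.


Step 1: Compute ||x||.
||x|| = 9.7827
Step 2: Compute scaling factor.
scale = max(0, 1 - 1.04/9.7827) = 0.8937
Step 3: prox(x) = [4.2649, -5.3193, 5.4727]
||prox(x)|| = 8.7427
Step 4: Proximal objective.
0.5*||prox-x||^2 = 0.5408
lambda*||prox|| = 9.0924
Total = 9.6332


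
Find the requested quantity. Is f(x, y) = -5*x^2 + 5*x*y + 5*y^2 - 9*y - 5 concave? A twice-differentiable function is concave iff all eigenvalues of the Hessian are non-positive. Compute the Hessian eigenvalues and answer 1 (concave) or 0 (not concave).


The Hessian of f(x,y) = -5*x^2 + 5*x*y + 5*y^2 - 9*y - 5 is:
H = [[-10, 5], [5, 10]]
Trace = -10 + 10 = 0
Determinant = -10*10 - (5)^2 = -125
Discriminant = (0)^2 - 4*-125 = 500.0
Eigenvalues: lambda_1 = -11.1803, lambda_2 = 11.1803
The function is not concave.

0


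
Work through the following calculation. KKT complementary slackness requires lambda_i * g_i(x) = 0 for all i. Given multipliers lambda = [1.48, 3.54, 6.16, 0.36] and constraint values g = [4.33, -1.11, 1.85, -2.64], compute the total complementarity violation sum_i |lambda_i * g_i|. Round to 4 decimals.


KKT complementary slackness check:
lambda_1 * g_1 = 1.48 * 4.33 = 6.4084
lambda_2 * g_2 = 3.54 * -1.11 = -3.9294
lambda_3 * g_3 = 6.16 * 1.85 = 11.396
lambda_4 * g_4 = 0.36 * -2.64 = -0.9504
Total violation = 6.4084 + 3.9294 + 11.396 + 0.9504 = 22.6842


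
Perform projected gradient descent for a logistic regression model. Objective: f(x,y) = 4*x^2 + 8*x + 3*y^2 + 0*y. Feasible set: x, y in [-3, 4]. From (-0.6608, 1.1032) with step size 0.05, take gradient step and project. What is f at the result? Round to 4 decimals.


Step 1: Compute gradient at (-0.6608, 1.1032).
grad_x = 2*4*-0.6608 + 8 = 2.7136
grad_y = 2*3*1.1032 + 0 = 6.6192
Step 2: Gradient step.
x_raw = -0.6608 - 0.05*2.7136 = -0.7965
y_raw = 1.1032 - 0.05*6.6192 = 0.7722
Step 3: Project onto [-3, 4].
x_proj = clip(-0.7965) = -0.7965
y_proj = clip(0.7722) = 0.7722
Step 4: Evaluate f.
f(-0.7965, 0.7722) = -2.0453


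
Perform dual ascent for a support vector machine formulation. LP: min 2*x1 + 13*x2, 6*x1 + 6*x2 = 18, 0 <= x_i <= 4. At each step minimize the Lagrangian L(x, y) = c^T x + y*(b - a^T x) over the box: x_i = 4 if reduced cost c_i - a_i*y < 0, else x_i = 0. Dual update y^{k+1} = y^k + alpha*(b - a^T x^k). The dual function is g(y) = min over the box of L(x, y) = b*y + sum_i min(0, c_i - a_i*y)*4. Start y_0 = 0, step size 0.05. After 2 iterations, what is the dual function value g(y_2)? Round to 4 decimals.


Dual ascent for LP: min 2*x1 + 13*x2, 6*x1 + 6*x2 = 18, 0 <= x_i <= 4
Step 1: y^k = 0.0, reduced costs: (2.0, 13.0)
  x^k = (0.0, 0.0), subgradient = b - a^T x = 18.0
  y^{k+1} = 0.0 + 0.05*18.0 = 0.9
Step 2: y^k = 0.9, reduced costs: (-3.4, 7.6)
  x^k = (4.0, 0.0), subgradient = b - a^T x = -6.0
  y^{k+1} = 0.9 + 0.05*-6.0 = 0.6
Dual objective at y_2 = 0.6: reduced costs (-1.6, 9.4), box minimizer x = (4.0, 0.0)
g(y_2) = b*y + (c1 - a1*y)*x1 + (c2 - a2*y)*x2 = 18*0.6 + (-1.6)*4.0 + 9.4*0.0 = 10.8 - 6.4 + 0.0 = 4.4


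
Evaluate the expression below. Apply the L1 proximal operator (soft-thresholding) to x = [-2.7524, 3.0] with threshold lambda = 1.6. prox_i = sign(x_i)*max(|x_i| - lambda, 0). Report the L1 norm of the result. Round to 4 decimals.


Soft-thresholding with lambda = 1.6:
prox(-2.7524) = sign(-2.7524)*max(|-2.7524| - 1.6, 0) = -1.1524
prox(3.0) = sign(3.0)*max(|3.0| - 1.6, 0) = 1.4
prox(x) = [-1.1524, 1.4]
||prox(x)||_1 = 1.1524 + 1.4 = 2.5524


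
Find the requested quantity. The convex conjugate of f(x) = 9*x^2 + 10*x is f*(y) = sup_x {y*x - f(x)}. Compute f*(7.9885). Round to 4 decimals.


f*(y) = sup_x {y*x - a*x^2 - b*x} = sup_x {(y-b)*x - a*x^2}
FOC: (y - b) - 2a*x = 0 => x* = (y - b)/(2a)
x* = (7.9885 - 10)/(2*9) = -0.1118
f*(7.9885) = (y-b)^2/(4a) = (7.9885 - 10)^2/(4*9)
= 4.0461/36 = 0.1124


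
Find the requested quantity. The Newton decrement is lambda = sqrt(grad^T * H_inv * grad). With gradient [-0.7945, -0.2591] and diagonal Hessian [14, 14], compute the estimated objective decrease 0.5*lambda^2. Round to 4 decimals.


Step 1: H is diagonal, so H^(-1) * g = [-0.0568, -0.0185].
Step 2: g^T H^(-1) g = sum_i g_i^2 / H_ii
  = (-0.7945)^2/14 + (-0.2591)^2/14
  = 0.0451 + 0.0048 = 0.0499
Step 3: Objective decrease = 0.5 * g^T H^(-1) g = 0.0249


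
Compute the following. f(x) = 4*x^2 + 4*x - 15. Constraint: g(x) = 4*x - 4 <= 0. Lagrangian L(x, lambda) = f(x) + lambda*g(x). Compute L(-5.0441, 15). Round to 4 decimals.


Step 1: Evaluate f(x).
f(-5.0441) = 4*(-5.0441)^2 + 4*(-5.0441) - 15 = 66.5954
Step 2: Evaluate g(x).
g(-5.0441) = 4*-5.0441 - 4 = -24.1764
Step 3: Compute Lagrangian.
L = 66.5954 + 15*-24.1764 = -296.0506


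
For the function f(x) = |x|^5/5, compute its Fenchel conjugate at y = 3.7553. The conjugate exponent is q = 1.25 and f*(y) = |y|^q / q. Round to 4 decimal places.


The conjugate exponent q satisfies 1/p + 1/q = 1.
p = 5, so q = 5/(5 - 1) = 1.25
|y|^q = 3.7553^1.25 = 5.2276
f*(3.7553) = 5.2276 / 1.25 = 4.1821


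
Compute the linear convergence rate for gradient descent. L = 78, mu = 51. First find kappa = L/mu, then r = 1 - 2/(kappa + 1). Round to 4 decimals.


Step 1: Compute the condition number.
kappa = L/mu = 78/51 = 1.5294
Step 2: Compute the convergence rate.
r = 1 - 2/(kappa + 1) = 1 - 2*mu/(L + mu) = (L - mu)/(L + mu) = 27/129 = 0.2093


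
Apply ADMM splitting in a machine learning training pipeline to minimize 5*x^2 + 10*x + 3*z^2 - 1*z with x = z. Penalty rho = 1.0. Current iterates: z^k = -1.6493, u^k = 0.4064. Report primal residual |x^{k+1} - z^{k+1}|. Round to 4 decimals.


ADMM iteration with rho = 1.0, z^k = -1.6493, u^k = 0.4064
Step 1: x-update.
Minimize 5*x^2 + 10*x + (1.0/2)*(x + 1.6493 + 0.4064)^2
FOC: (2*5 + 1.0)*x = -10 + 1.0*(-1.6493 - 0.4064)
x^{k+1} = -1.096
Step 2: z-update.
Minimize 3*z^2 - 1*z + (1.0/2)*(-1.096 - z + 0.4064)^2
FOC: (2*3 + 1.0)*z = 1 + 1.0*(-1.096 + 0.4064)
z^{k+1} = 0.0443
Step 3: u-update.
u^{k+1} = 0.4064 - 1.096 - 0.0443 = -0.7339
Step 4: Primal residual = |-1.096 - 0.0443| = 1.1403


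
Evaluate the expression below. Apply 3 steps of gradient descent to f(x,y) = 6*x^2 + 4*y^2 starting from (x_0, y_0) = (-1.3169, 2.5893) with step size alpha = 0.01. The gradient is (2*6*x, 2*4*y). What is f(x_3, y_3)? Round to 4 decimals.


Gradient descent on f(x,y) = 6*x^2 + 4*y^2.
Starting point: (-1.3169, 2.5893), alpha = 0.01
Step 1: grad_x = 2*6*-1.3169 = -15.8028, grad_y = 2*4*2.5893 = 20.7144
  x_1 = -1.3169 - 0.01*-15.8028 = -1.1589
  y_1 = 2.5893 - 0.01*20.7144 = 2.3822
Step 2: grad_x = 2*6*-1.1589 = -13.9065, grad_y = 2*4*2.3822 = 19.0572
  x_2 = -1.1589 - 0.01*-13.9065 = -1.0198
  y_2 = 2.3822 - 0.01*19.0572 = 2.1916
Step 3: grad_x = 2*6*-1.0198 = -12.2377, grad_y = 2*4*2.1916 = 17.5327
  x_3 = -1.0198 - 0.01*-12.2377 = -0.8974
  y_3 = 2.1916 - 0.01*17.5327 = 2.0163
f(-0.8974, 2.0163) = 6*(-0.8974)^2 + 4*2.0163^2 = 21.0935


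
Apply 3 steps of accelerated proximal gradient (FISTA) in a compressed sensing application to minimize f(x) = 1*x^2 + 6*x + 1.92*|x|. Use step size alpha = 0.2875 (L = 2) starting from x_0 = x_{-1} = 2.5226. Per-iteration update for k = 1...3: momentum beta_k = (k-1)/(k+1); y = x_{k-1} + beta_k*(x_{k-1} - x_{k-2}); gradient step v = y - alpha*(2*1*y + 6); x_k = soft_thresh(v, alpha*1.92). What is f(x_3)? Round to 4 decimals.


FISTA on f(x) = 1*x^2 + 6*x + 1.92*|x|
L = 2, alpha = 0.2875
Iteration 1: beta = 0.0, y = 2.5226 + 0.0*(2.5226 - 2.5226) = 2.5226
  grad(y) = 11.0452, v = y - alpha*grad = -0.6529
  prox(v) = soft_thresh(-0.6529, 0.552) = -0.1009
Iteration 2: beta = 0.3333, y = -0.1009 + 0.3333*(-0.1009 - 2.5226) = -0.9754
  grad(y) = 4.0492, v = y - alpha*grad = -2.1395
  prox(v) = soft_thresh(-2.1395, 0.552) = -1.5875
Iteration 3: beta = 0.5, y = -1.5875 + 0.5*(-1.5875 + 0.1009) = -2.3309
  grad(y) = 1.3383, v = y - alpha*grad = -2.7156
  prox(v) = soft_thresh(-2.7156, 0.552) = -2.1636
f(x_3) = 1*(-2.1636)^2 + 6*(-2.1636) + 1.92*|-2.1636| = -4.1463
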